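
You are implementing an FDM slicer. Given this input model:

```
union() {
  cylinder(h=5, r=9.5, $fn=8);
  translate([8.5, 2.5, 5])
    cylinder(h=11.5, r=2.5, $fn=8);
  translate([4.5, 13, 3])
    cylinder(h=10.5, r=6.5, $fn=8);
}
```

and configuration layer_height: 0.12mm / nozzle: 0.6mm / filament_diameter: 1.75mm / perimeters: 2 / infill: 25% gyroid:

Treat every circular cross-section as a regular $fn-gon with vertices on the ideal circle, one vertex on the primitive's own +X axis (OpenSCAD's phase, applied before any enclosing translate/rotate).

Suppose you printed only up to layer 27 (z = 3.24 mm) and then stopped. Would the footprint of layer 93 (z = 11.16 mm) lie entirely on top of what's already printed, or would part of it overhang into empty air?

Compare the two slices. At z = 3.24: the cylinder: section is a regular 8-gon, circumradius r=9.5 (area = (8/2)·9.500²·sin(360°/8) = 255.27 mm²); the cylinder at (8.5, 2.5) is absent (z outside [5, 16.5]); the r=6.5 cylinder at (4.5, 13) contributes a regular 8-gon of circumradius 6.5 (area = (8/2)·6.500²·sin(360°/8) = 119.50 mm²); Taking the union: the regions partially overlap — summed areas 374.77 mm² minus the doubly-counted overlap 6.19 mm² gives 368.57 mm² — area = 368.57 mm². At z = 11.16: the cylinder is not intersected at this z (z outside [0, 5]); the cylinder at (8.5, 2.5): section is a regular 8-gon, circumradius r=2.5 (area = (8/2)·2.500²·sin(360°/8) = 17.68 mm²); the r=6.5 cylinder at (4.5, 13) contributes a regular 8-gon of circumradius 6.5 (area = (8/2)·6.500²·sin(360°/8) = 119.50 mm²); Taking the union: the 2 present regions are separate (no shared area or edge), so areas and boundary lengths simply add and each stays a separate island — area = 137.18 mm². Checking containment: at z = 11.16 the cross-section extends beyond the z = 3.24 cross-section by about 8.99 mm².

part overhangs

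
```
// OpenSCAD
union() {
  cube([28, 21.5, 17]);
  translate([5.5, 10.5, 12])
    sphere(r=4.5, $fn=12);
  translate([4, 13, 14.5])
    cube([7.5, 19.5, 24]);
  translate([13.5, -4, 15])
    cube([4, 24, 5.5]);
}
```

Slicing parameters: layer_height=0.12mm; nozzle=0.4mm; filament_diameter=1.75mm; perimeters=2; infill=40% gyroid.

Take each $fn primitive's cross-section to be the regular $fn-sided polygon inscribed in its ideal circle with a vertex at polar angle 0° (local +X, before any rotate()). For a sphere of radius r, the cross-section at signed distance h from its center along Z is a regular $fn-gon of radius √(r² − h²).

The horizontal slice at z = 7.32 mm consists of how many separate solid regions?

1

At z = 7.32 mm: the cube (footprint 28×21.5) is included at this height; the sphere at (5.5, 10.5) is not intersected at this z (|z−center|=4.680 > r=4.5); the cube at (4, 13) is not intersected at this z (z outside [14.5, 38.5]); the cube at (13.5, -4) is not intersected at this z (z outside [15, 20.5]); Combining (union): only the 28×21.5 cube is present, so the union is just that shape — 1 connected region. The result has 1 disconnected region.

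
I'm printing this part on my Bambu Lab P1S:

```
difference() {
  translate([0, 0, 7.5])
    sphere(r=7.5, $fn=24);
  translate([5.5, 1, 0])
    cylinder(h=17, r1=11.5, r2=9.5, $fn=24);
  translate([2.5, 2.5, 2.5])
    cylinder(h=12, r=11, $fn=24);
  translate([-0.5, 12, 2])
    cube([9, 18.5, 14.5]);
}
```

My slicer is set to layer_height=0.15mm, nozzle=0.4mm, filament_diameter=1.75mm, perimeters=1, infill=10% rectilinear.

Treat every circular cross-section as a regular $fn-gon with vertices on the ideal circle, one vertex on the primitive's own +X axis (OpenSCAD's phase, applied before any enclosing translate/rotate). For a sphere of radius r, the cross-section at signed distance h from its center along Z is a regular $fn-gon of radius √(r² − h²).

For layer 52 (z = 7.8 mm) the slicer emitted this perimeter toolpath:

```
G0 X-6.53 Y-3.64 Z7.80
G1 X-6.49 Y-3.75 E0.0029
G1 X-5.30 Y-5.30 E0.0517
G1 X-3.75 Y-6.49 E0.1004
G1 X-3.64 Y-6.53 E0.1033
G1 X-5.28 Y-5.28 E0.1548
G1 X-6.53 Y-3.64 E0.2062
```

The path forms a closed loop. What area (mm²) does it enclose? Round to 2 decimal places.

0.13 mm²

Apply the shoelace formula to the sequence of (X, Y) vertices; enclosed area = 0.13 mm².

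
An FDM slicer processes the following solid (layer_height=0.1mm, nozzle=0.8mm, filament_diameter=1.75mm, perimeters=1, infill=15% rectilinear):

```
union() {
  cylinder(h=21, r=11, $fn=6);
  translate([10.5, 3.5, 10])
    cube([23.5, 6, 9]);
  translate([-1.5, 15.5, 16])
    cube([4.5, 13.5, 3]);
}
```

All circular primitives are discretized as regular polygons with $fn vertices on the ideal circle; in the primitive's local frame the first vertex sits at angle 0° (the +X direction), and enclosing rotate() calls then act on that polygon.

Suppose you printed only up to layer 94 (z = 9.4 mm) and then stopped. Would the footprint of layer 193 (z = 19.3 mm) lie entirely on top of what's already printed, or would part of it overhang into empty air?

entirely on top

Compare the two slices. At z = 9.4: the r=11 cylinder contributes a regular 6-gon of circumradius 11 (area = (6/2)·11.000²·sin(360°/6) = 314.37 mm²); the cube at (10.5, 3.5) does not reach this height (z outside [10, 19]); the cube at (-1.5, 15.5) is absent (z outside [16, 19]); Taking the union: only the r=11 cylinder is present, so the union is just that shape — area = 314.37 mm². At z = 19.3: the r=11 cylinder gives a regular 6-gon of circumradius 11 (constant along its height) (area = (6/2)·11.000²·sin(360°/6) = 314.37 mm²); the cube at (10.5, 3.5) does not reach this height (z outside [10, 19]); the cube at (-1.5, 15.5) does not reach this height (z outside [16, 19]); Merging all regions: only the r=11 cylinder is present, so the union is just that shape — area = 314.37 mm². Checking containment: the cross-section at z = 19.3 is a subset of the cross-section at z = 9.4.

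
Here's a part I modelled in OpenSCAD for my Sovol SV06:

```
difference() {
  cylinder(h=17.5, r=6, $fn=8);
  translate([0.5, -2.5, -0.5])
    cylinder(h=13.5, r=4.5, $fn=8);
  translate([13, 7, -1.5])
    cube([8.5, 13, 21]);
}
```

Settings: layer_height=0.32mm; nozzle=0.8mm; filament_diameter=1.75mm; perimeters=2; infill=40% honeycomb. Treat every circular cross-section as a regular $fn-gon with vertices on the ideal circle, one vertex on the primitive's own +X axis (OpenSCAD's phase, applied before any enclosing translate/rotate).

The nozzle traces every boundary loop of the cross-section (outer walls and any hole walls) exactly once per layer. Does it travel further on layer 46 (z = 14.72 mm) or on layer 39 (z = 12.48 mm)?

layer 39 (z = 12.48 mm)

Layer 46 (z = 14.72): the cylinder: section is a regular 8-gon, circumradius r=6 (perimeter = 2·8·6.000·sin(180°/8) = 36.74 mm); the cylinder at (0.5, -2.5) is not intersected at this z (z outside [-0.5, 13]); the cube at (13, 7) (footprint 8.5×13) is included at this height (perimeter 43.00 mm); Taking the first minus the rest: starting from the r=6 cylinder, the 8.5×13 cube at (13, 7) misses the remaining region (no effect) — boundary = 36.74 mm. So its perimeter = 36.74 mm. Layer 39 (z = 12.48): the r=6 cylinder gives a regular 8-gon of circumradius 6 (constant along its height) (perimeter = 2·8·6.000·sin(180°/8) = 36.74 mm); the cylinder at (0.5, -2.5): section is a regular 8-gon, circumradius r=4.5 (perimeter = 2·8·4.500·sin(180°/8) = 27.55 mm); the cube at (13, 7) is present — its section is the full 8.5×13 rectangle (perimeter 43.00 mm); Taking the first minus the rest: starting from the r=6 cylinder, the r=4.5 cylinder at (0.5, -2.5) partially overlaps it — only the 50.22 mm² overlap (of its 57.28 mm²) is removed, clipping the outline; the 8.5×13 cube at (13, 7) misses the remaining region (no effect) — boundary = 43.02 mm. So its perimeter = 43.02 mm. Layer 39 is larger (43.02 vs 36.74 mm).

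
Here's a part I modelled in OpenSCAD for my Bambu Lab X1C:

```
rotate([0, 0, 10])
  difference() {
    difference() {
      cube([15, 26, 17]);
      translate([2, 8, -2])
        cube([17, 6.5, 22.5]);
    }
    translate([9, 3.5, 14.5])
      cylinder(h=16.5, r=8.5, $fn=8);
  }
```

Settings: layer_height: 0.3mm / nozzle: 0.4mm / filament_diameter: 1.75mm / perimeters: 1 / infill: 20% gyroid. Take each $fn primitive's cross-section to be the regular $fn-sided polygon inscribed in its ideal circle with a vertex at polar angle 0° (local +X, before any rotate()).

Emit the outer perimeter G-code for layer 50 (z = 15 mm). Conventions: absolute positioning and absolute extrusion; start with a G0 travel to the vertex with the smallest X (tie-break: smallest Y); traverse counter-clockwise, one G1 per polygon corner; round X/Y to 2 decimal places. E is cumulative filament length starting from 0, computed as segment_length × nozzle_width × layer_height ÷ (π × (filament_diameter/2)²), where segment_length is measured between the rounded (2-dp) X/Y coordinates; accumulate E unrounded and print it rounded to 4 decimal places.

At z = 15 mm: the cube (footprint 15×26) is included at this height; the cube at (2, 8) is present — its section is the full 17×6.5 rectangle; After the difference (first − rest): starting from the 15×26 cube, the 17×6.5 cube at (2, 8) partially overlaps it — only the 84.50 mm² overlap (of its 110.50 mm²) is removed, clipping the outline — 1 connected region; the r=8.5 cylinder at (9, 3.5) contributes a regular 8-gon of circumradius 8.5; Taking the first minus the rest: starting from the result so far, the r=8.5 cylinder at (9, 3.5) partially overlaps it — only the 109.27 mm² overlap (of its 204.35 mm²) is removed, clipping the outline — 1 connected region; (whole slice rotated 10° about Z — lengths, areas and connectivity unchanged). The outline is a single polygon with 9 vertices. Extrusion per mm of travel: 0.4 × 0.3 / (π × 0.875²) = 0.049890. Accumulating E over each segment gives final E = 4.1398.

G0 X-4.51 Y25.61 Z15.00
G1 X0.00 Y0.00 E1.2973
G1 X1.92 Y0.34 E1.3946
G1 X-0.12 Y3.53 E1.5835
G1 X0.94 Y8.29 E1.8268
G1 X0.58 Y8.23 E1.8450
G1 X-0.55 Y14.63 E2.1693
G1 X12.25 Y16.88 E2.8177
G1 X10.26 Y28.21 E3.3916
G1 X-4.51 Y25.61 E4.1398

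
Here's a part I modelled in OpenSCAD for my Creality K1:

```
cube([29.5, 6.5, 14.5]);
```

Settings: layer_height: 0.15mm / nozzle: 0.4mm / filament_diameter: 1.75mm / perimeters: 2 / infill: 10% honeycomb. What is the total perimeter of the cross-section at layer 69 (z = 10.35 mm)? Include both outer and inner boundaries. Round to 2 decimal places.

At z = 10.35 mm: the 29.5×6.5 cube contributes its full rectangle (perimeter 72.00 mm). Overall, the cross-section is a single solid region. Total boundary length (outer) = 72.00 mm.

72.00 mm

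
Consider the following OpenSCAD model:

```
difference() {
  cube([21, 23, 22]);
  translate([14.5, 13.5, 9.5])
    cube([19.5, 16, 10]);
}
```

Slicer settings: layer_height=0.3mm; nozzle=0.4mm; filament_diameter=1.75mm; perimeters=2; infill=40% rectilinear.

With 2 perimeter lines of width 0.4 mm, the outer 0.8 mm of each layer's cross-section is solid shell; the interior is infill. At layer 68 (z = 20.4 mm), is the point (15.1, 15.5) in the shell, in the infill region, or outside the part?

At z = 20.4 mm: the cube (footprint 21×23) is included at this height; the cube at (14.5, 13.5) is not intersected at this z (z outside [9.5, 19.5]); Taking the first minus the rest: none of the subtracted shapes is present at this height, so the 21×23 cube is unchanged — 1 connected region. Overall, the cross-section is a single solid region. The nearest boundary edge runs (21.00, 0.00)→(21.00, 23.00); distance from the point to it = 5.90 mm. The point is inside the cross-section and 5.90 mm from the nearest boundary — more than the 0.8 mm shell width (2 × 0.4), so it's in the infill interior.

infill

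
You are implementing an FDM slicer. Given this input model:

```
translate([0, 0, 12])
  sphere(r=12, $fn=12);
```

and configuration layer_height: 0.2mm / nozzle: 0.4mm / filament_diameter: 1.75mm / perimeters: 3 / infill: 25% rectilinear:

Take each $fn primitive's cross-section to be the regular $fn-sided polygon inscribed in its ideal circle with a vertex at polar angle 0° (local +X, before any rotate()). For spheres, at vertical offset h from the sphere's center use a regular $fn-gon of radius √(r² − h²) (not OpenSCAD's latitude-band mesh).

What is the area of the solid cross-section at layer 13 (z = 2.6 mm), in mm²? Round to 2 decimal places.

166.92 mm²

At z = 2.6 mm: the r=12 sphere slices to a regular 12-gon of circumradius 7.459 (√(r²−h²) with h=9.4 from center) (area = (12/2)·7.459²·sin(360°/12) = 166.92 mm²). Overall, the cross-section is a single solid region. Net area = 166.92 mm².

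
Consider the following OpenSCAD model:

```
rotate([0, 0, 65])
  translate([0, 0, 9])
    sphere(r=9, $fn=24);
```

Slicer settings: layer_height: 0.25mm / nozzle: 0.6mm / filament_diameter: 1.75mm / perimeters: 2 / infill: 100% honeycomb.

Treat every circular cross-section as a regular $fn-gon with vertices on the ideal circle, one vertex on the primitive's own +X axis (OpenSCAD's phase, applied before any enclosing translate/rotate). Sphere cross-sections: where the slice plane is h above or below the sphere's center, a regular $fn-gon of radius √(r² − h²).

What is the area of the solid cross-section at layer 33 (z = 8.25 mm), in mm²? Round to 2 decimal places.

At z = 8.25 mm: the r=9 sphere contributes a regular 24-gon of circumradius √(9²−0.75²) = 8.969 (area = (24/2)·8.969²·sin(360°/24) = 249.83 mm²); (rotated 65° about Z; rotation is an isometry so areas/perimeters/island counts are preserved). Overall, the cross-section is a single solid region. Net area = 249.83 mm².

249.83 mm²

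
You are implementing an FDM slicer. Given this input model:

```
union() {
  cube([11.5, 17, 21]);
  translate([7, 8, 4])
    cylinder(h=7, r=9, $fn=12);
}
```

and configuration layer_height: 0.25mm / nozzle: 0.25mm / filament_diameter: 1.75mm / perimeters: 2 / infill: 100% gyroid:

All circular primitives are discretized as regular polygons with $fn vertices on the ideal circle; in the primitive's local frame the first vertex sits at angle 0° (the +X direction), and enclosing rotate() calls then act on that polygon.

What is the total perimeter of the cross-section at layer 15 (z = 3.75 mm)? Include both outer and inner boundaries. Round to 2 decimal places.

At z = 3.75 mm: the 11.5×17 cube contributes its full rectangle (perimeter 57.00 mm); the cylinder at (7, 8) is absent (z outside [4, 11]); Merging all regions: only the 11.5×17 cube is present, so the union is just that shape — boundary = 57.00 mm. Overall, the cross-section is a single solid region. Total boundary length (outer) = 57.00 mm.

57.00 mm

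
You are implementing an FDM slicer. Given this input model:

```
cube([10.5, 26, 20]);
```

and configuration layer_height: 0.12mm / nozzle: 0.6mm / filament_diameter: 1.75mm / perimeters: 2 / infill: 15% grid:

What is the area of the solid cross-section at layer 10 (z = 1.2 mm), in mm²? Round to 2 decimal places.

At z = 1.2 mm: the cube is present — its section is the full 10.5×26 rectangle (area 273.00 mm²). Overall, the cross-section is a single solid region. Net area = 273.00 mm².

273.00 mm²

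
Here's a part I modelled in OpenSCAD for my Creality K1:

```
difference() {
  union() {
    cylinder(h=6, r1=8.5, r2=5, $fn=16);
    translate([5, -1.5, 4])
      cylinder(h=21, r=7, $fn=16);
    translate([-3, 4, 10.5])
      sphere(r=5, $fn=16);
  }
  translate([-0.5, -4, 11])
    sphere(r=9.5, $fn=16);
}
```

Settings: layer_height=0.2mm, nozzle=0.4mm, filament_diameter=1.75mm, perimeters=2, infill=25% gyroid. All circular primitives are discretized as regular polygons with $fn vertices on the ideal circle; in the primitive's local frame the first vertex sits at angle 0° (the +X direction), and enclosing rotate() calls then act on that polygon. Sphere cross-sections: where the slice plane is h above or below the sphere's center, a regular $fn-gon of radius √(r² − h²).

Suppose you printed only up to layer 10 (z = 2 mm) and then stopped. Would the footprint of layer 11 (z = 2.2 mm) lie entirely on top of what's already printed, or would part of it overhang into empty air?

entirely on top

Compare the two slices. At z = 2: the cone: at t=0.333 of its height the radius interpolates to r₁+(r₂−r₁)t = 7.333, giving a regular 16-gon of that circumradius (area = (16/2)·7.333²·sin(360°/16) = 164.64 mm²); the cylinder at (5, -1.5) does not reach this height (z outside [4, 25]); the sphere at (-3, 4) is absent (|z−center|=8.500 > r=5); Merging all regions: only the cone is present, so the union is just that shape — area = 164.64 mm²; the r=9.5 sphere at (-0.5, -4) contributes a regular 16-gon of circumradius √(9.5²−9²) = 3.041 (area = (16/2)·3.041²·sin(360°/16) = 28.32 mm²); Subtracting the remaining from the first: starting from the result so far (164.64 mm²), the r=9.5 sphere at (-0.5, -4) lies wholly inside it (removes its full 28.32 mm² and its 18.99 mm outline becomes a hole wall) — area = 136.32 mm². At z = 2.2: the cone (r1=8.5→r2=5) has section circumradius 7.217 here — a regular 16-gon (area = (16/2)·7.217²·sin(360°/16) = 159.44 mm²); the cylinder at (5, -1.5) is not intersected at this z (z outside [4, 25]); the sphere at (-3, 4) is absent (|z−center|=8.300 > r=5); Taking the union: only the cone is present, so the union is just that shape — area = 159.44 mm²; the r=9.5 sphere at (-0.5, -4) contributes a regular 16-gon of circumradius √(9.5²−8.8²) = 3.579 (area = (16/2)·3.579²·sin(360°/16) = 39.22 mm²); Subtracting the remaining from the first: starting from that combined region (159.44 mm²), the r=9.5 sphere at (-0.5, -4) partially overlaps it — only the 37.86 mm² overlap (of its 39.22 mm²) is removed, clipping the outline — area = 121.58 mm². Checking containment: the cross-section at z = 2.2 is a subset of the cross-section at z = 2.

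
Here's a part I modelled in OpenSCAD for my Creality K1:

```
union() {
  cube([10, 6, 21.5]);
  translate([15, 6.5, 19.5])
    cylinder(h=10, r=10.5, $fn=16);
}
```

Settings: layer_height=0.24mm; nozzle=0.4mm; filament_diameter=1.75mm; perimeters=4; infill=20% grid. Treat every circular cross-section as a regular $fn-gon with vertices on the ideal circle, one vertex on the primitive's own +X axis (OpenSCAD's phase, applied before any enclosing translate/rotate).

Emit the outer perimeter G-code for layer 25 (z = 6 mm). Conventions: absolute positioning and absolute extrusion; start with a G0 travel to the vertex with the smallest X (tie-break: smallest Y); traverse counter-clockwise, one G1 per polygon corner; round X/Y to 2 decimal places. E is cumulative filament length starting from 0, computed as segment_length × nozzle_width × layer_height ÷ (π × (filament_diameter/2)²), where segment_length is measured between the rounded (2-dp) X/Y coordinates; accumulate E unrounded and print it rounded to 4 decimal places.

G0 X0.00 Y0.00 Z6.00
G1 X10.00 Y0.00 E0.3991
G1 X10.00 Y6.00 E0.6386
G1 X0.00 Y6.00 E1.0377
G1 X0.00 Y0.00 E1.2772

At z = 6 mm: the cube is present — its section is the full 10×6 rectangle; the cylinder at (15, 6.5) is absent (z outside [19.5, 29.5]); Merging all regions: only the 10×6 cube is present, so the union is just that shape — 1 connected region. The outline is a single polygon with 4 vertices. Extrusion per mm of travel: 0.4 × 0.24 / (π × 0.875²) = 0.039912. Accumulating E over each segment gives final E = 1.2772.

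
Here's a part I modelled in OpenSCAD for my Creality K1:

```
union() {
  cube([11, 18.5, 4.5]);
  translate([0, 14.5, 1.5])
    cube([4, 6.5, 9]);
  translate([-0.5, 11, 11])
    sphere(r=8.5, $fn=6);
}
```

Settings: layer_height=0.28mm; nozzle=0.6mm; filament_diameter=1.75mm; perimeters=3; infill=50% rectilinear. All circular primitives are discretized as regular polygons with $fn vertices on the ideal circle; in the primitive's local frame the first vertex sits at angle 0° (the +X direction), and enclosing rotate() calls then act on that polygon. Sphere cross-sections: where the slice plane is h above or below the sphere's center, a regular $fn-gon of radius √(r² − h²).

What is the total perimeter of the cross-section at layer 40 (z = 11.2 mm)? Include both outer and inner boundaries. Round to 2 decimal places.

At z = 11.2 mm: the cube is not intersected at this z (z outside [0, 4.5]); the cube at (0, 14.5) is absent (z outside [1.5, 10.5]); the r=8.5 sphere at (-0.5, 11) contributes a regular 6-gon of circumradius √(8.5²−0.2²) = 8.498 (perimeter = 2·6·8.498·sin(180°/6) = 50.99 mm); Merging all regions: only the r=8.5 sphere at (-0.5, 11) is present, so the union is just that shape — boundary = 50.99 mm. Overall, the cross-section is a single solid region. Total boundary length (outer) = 50.99 mm.

50.99 mm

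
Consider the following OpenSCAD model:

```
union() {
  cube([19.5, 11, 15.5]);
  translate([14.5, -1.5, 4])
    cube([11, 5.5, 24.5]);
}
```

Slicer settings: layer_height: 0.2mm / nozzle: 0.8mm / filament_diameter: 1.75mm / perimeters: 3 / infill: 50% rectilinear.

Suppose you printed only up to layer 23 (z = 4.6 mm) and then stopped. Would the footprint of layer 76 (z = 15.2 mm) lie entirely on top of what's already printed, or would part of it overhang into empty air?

Compare the two slices. At z = 4.6: the 19.5×11 cube contributes its full rectangle (area 214.50 mm²); the cube at (14.5, -1.5) (footprint 11×5.5) is included at this height (area 60.50 mm²); Merging all regions: the regions partially overlap — summed areas 275.00 mm² minus the doubly-counted overlap 20.00 mm² gives 255.00 mm² — area = 255.00 mm². At z = 15.2: the 19.5×11 cube contributes its full rectangle (area 214.50 mm²); the cube at (14.5, -1.5) is present — its section is the full 11×5.5 rectangle (area 60.50 mm²); Combining (union): the regions partially overlap — summed areas 275.00 mm² minus the doubly-counted overlap 20.00 mm² gives 255.00 mm² — area = 255.00 mm². Checking containment: the cross-section at z = 15.2 is a subset of the cross-section at z = 4.6.

entirely on top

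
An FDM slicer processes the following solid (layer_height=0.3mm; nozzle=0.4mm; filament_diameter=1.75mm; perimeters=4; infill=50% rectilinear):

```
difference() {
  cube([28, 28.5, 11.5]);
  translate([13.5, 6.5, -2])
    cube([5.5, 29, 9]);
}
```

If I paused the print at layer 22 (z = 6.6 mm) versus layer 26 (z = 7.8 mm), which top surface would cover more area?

Layer 22 (z = 6.6): the cube is present — its section is the full 28×28.5 rectangle (area 798.00 mm²); the cube at (13.5, 6.5) (footprint 5.5×29) is included at this height (area 159.50 mm²); After the difference (first − rest): starting from the 28×28.5 cube (798.00 mm²), the 5.5×29 cube at (13.5, 6.5) partially overlaps it — only the 121.00 mm² overlap (of its 159.50 mm²) is removed, clipping the outline — area = 677.00 mm². So its area = 677.00 mm². Layer 26 (z = 7.8): the cube is present — its section is the full 28×28.5 rectangle (area 798.00 mm²); the cube at (13.5, 6.5) is absent (z outside [-2, 7]); Taking the first minus the rest: none of the subtracted shapes is present at this height, so the 28×28.5 cube is unchanged — area = 798.00 mm². So its area = 798.00 mm². Layer 26 is larger (798.00 vs 677.00 mm²).

layer 26 (z = 7.8 mm)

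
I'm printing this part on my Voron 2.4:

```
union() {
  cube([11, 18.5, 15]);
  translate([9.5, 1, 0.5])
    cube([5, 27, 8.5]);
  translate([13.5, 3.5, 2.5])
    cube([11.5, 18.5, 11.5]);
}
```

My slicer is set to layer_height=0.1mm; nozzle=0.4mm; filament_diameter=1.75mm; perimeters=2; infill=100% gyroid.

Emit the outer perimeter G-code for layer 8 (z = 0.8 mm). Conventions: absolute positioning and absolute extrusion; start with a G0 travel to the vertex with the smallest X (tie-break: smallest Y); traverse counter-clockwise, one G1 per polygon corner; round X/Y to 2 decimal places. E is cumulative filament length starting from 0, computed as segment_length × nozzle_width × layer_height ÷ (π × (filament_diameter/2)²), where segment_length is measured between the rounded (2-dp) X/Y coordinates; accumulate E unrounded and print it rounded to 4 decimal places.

G0 X0.00 Y0.00 Z0.80
G1 X11.00 Y0.00 E0.1829
G1 X11.00 Y1.00 E0.1996
G1 X14.50 Y1.00 E0.2578
G1 X14.50 Y28.00 E0.7068
G1 X9.50 Y28.00 E0.7899
G1 X9.50 Y18.50 E0.9479
G1 X0.00 Y18.50 E1.1059
G1 X0.00 Y0.00 E1.4136

At z = 0.8 mm: the cube is present — its section is the full 11×18.5 rectangle; the cube at (9.5, 1) is present — its section is the full 5×27 rectangle; the cube at (13.5, 3.5) does not reach this height (z outside [2.5, 14]); Merging all regions: the regions partially overlap (shared area 26.25 mm²), so overlapping operands fuse into one piece — 1 connected region. The outline is a single polygon with 8 vertices. Extrusion per mm of travel: 0.4 × 0.1 / (π × 0.875²) = 0.016630. Accumulating E over each segment gives final E = 1.4136.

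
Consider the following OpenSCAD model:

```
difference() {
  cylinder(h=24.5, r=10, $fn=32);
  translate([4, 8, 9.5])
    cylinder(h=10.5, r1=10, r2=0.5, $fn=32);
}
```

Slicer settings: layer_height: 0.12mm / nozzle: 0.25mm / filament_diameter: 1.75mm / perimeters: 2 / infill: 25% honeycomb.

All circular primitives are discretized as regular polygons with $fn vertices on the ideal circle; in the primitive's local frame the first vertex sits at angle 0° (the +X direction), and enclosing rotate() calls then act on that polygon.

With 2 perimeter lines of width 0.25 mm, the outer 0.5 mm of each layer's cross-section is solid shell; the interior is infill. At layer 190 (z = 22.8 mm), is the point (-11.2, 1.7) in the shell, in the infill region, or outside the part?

outside

At z = 22.8 mm: the cylinder: section is a regular 32-gon, circumradius r=10; the cone at (4, 8) is absent (z outside [9.5, 20]); Taking the first minus the rest: none of the subtracted shapes is present at this height, so the r=10 cylinder is unchanged — 1 connected region. Overall, the cross-section is a single solid region. The nearest boundary edge runs (-9.81, 1.95)→(-10.00, 0.00); distance from the point to it = 1.36 mm. The point is not inside any of the regions above, so it lies outside the cross-section (1.36 mm from the nearest boundary).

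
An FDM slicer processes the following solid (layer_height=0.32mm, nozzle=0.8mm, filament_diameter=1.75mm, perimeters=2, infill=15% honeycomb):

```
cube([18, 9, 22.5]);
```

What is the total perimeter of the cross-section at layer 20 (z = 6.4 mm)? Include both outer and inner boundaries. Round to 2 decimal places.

At z = 6.4 mm: the 18×9 cube contributes its full rectangle (perimeter 54.00 mm). Overall, the cross-section is a single solid region. Total boundary length (outer) = 54.00 mm.

54.00 mm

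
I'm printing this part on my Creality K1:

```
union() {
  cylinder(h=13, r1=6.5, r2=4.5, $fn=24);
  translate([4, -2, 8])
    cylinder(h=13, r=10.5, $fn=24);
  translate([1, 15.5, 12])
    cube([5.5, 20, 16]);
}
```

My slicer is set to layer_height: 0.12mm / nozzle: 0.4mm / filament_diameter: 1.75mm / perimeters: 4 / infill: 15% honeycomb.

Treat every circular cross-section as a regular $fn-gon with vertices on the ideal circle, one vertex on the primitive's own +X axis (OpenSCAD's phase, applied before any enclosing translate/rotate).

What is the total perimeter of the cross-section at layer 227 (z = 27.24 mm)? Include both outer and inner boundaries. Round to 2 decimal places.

At z = 27.24 mm: the cone does not reach this height (z outside [0, 13]); the cylinder at (4, -2) is absent (z outside [8, 21]); the cube at (1, 15.5) is present — its section is the full 5.5×20 rectangle (perimeter 51.00 mm); Merging all regions: only the 5.5×20 cube at (1, 15.5) is present, so the union is just that shape — boundary = 51.00 mm. Overall, the cross-section is a single solid region. Total boundary length (outer) = 51.00 mm.

51.00 mm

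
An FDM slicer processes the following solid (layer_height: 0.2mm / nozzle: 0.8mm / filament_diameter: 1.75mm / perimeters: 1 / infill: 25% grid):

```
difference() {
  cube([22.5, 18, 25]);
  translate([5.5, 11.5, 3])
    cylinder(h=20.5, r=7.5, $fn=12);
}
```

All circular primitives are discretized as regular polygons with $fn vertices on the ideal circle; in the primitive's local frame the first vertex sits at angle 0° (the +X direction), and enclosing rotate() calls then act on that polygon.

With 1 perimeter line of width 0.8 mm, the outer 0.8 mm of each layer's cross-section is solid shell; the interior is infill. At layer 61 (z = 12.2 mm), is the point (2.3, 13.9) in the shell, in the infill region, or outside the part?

At z = 12.2 mm: the cube (footprint 22.5×18) is included at this height; the r=7.5 cylinder at (5.5, 11.5) gives a regular 12-gon of circumradius 7.5 (constant along its height); After the difference (first − rest): starting from the 22.5×18 cube, the r=7.5 cylinder at (5.5, 11.5) partially overlaps it — only the 152.80 mm² overlap (of its 168.75 mm²) is removed, clipping the outline — 2 connected regions. Overall, the cross-section has 2 separate islands. The nearest boundary edge runs (1.75, 18.00)→(0.00, 16.25); distance from the point to it = 3.28 mm. The point is not inside any of the regions above, so it lies outside the cross-section (3.28 mm from the nearest boundary).

outside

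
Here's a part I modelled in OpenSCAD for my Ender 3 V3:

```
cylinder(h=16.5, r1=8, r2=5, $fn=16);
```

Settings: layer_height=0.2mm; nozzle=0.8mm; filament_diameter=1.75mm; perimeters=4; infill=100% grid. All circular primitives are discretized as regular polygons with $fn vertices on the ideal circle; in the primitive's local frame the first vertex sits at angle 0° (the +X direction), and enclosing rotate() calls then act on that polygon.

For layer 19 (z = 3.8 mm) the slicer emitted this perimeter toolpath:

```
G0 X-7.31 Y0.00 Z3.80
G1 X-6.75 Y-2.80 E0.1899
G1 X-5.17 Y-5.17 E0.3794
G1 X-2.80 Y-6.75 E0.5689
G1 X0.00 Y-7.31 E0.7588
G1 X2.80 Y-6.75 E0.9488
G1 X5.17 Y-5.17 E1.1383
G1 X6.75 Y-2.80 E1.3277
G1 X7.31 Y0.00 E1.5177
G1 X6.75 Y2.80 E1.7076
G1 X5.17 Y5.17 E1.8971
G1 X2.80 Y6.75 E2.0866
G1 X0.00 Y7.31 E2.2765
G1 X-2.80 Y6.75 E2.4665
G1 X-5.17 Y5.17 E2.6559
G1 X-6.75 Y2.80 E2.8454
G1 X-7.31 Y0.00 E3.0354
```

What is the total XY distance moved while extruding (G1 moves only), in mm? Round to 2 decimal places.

Sum the Euclidean lengths of each G1 segment: total = 45.63 mm.

45.63 mm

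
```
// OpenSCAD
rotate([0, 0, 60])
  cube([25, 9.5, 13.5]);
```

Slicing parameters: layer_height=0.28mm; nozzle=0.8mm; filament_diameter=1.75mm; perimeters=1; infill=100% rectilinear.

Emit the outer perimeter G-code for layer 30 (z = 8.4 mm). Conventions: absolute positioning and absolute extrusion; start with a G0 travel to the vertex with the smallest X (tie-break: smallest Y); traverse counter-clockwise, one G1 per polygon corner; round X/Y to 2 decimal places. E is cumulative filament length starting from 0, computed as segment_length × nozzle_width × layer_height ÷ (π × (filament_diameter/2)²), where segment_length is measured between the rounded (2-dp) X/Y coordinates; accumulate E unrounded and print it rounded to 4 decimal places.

At z = 8.4 mm: the 25×9.5 cube contributes its full rectangle; (whole slice rotated 60° about Z — lengths, areas and connectivity unchanged). The outline is a single polygon with 4 vertices. Extrusion per mm of travel: 0.8 × 0.28 / (π × 0.875²) = 0.093128. Accumulating E over each segment gives final E = 6.4262.

G0 X-8.23 Y4.75 Z8.40
G1 X0.00 Y0.00 E0.8849
G1 X12.50 Y21.65 E3.2131
G1 X4.27 Y26.40 E4.0980
G1 X-8.23 Y4.75 E6.4262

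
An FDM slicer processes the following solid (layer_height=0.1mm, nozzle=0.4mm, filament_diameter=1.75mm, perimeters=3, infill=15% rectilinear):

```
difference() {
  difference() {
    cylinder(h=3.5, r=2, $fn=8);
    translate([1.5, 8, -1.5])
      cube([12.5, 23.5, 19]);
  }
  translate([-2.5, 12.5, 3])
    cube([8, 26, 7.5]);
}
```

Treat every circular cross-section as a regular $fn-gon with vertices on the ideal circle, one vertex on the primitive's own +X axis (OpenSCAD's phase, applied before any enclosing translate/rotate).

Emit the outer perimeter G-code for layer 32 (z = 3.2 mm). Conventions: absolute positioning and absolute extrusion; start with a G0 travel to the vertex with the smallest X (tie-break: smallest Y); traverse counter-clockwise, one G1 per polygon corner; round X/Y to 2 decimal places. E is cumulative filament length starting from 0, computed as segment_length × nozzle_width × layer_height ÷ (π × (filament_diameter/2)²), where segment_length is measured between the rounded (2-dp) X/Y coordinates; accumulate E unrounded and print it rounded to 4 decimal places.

G0 X-2.00 Y0.00 Z3.20
G1 X-1.41 Y-1.41 E0.0254
G1 X0.00 Y-2.00 E0.0508
G1 X1.41 Y-1.41 E0.0763
G1 X2.00 Y0.00 E0.1017
G1 X1.41 Y1.41 E0.1271
G1 X0.00 Y2.00 E0.1525
G1 X-1.41 Y1.41 E0.1779
G1 X-2.00 Y0.00 E0.2033

At z = 3.2 mm: the r=2 cylinder contributes a regular 8-gon of circumradius 2; the cube at (1.5, 8) is present — its section is the full 12.5×23.5 rectangle; After the difference (first − rest): starting from the r=2 cylinder, the 12.5×23.5 cube at (1.5, 8) misses the remaining region (no effect) — 1 connected region; the 8×26 cube at (-2.5, 12.5) contributes its full rectangle; Taking the first minus the rest: starting from the result so far, the 8×26 cube at (-2.5, 12.5) misses the remaining region (no effect) — 1 connected region. The outline is a single polygon with 8 vertices. Extrusion per mm of travel: 0.4 × 0.1 / (π × 0.875²) = 0.016630. Accumulating E over each segment gives final E = 0.2033.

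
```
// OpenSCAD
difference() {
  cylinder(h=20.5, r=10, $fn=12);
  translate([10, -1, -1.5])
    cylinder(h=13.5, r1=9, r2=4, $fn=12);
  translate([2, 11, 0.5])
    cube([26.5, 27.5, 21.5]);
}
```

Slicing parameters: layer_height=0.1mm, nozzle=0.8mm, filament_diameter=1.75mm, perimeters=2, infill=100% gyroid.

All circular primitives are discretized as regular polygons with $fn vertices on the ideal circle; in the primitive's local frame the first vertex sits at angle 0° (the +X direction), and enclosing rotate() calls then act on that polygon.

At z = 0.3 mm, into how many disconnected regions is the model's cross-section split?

1

At z = 0.3 mm: the r=10 cylinder contributes a regular 12-gon of circumradius 10; the cone at (10, -1): at t=0.133 of its height the radius interpolates to r₁+(r₂−r₁)t = 8.333, giving a regular 12-gon of that circumradius; the cube at (2, 11) is not intersected at this z (z outside [0.5, 22]); After the difference (first − rest): starting from the r=10 cylinder, the cone at (10, -1) partially overlaps it — only the 81.27 mm² overlap (of its 208.33 mm²) is removed, clipping the outline — 1 connected region. The result has 1 disconnected region.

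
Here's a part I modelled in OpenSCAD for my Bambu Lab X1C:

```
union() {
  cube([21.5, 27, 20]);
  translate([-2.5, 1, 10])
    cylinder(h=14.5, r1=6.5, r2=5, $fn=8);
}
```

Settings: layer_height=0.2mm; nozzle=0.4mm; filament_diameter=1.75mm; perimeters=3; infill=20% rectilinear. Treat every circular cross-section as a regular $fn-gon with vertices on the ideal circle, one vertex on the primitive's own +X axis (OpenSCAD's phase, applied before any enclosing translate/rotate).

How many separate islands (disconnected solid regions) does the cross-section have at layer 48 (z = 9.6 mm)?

At z = 9.6 mm: the cube is present — its section is the full 21.5×27 rectangle; the cone at (-2.5, 1) does not reach this height (z outside [10, 24.5]); Merging all regions: only the 21.5×27 cube is present, so the union is just that shape — 1 connected region. Overall, the cross-section is a single solid region. Island count = 1.

1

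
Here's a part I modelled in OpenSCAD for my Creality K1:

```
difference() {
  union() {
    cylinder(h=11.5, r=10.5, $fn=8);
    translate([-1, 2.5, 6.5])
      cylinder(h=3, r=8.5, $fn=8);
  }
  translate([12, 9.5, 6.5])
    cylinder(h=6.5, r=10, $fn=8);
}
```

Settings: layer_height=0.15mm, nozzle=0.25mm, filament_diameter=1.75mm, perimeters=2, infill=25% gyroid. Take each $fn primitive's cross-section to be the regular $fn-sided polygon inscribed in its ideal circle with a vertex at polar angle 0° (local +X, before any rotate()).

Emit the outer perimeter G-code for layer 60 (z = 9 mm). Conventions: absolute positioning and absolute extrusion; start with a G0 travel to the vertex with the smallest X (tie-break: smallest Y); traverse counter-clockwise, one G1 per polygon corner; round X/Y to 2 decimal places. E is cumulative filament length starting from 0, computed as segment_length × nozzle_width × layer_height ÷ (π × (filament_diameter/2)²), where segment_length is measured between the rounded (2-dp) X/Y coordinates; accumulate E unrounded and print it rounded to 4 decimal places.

G0 X-10.50 Y0.00 Z9.00
G1 X-7.42 Y-7.42 E0.1253
G1 X0.00 Y-10.50 E0.2505
G1 X7.42 Y-7.42 E0.3758
G1 X10.50 Y0.00 E0.5010
G1 X10.44 Y0.15 E0.5035
G1 X4.93 Y2.43 E0.5965
G1 X2.00 Y9.50 E0.7158
G1 X2.09 Y9.72 E0.7195
G1 X-1.00 Y11.00 E0.7717
G1 X-7.01 Y8.51 E0.8731
G1 X-9.50 Y2.50 E0.9745
G1 X-9.48 Y2.46 E0.9752
G1 X-10.50 Y0.00 E1.0167

At z = 9 mm: the r=10.5 cylinder contributes a regular 8-gon of circumradius 10.5; the r=8.5 cylinder at (-1, 2.5) gives a regular 8-gon of circumradius 8.5 (constant along its height); Merging all regions: the regions partially overlap (shared area 197.54 mm²), so overlapping operands fuse into one piece — 1 connected region; the r=10 cylinder at (12, 9.5) contributes a regular 8-gon of circumradius 10; Taking the first minus the rest: starting from the result so far, the r=10 cylinder at (12, 9.5) partially overlaps it — only the 33.47 mm² overlap (of its 282.84 mm²) is removed, clipping the outline — 1 connected region. The outline is a single polygon with 13 vertices. Extrusion per mm of travel: 0.25 × 0.15 / (π × 0.875²) = 0.015591. Accumulating E over each segment gives final E = 1.0167.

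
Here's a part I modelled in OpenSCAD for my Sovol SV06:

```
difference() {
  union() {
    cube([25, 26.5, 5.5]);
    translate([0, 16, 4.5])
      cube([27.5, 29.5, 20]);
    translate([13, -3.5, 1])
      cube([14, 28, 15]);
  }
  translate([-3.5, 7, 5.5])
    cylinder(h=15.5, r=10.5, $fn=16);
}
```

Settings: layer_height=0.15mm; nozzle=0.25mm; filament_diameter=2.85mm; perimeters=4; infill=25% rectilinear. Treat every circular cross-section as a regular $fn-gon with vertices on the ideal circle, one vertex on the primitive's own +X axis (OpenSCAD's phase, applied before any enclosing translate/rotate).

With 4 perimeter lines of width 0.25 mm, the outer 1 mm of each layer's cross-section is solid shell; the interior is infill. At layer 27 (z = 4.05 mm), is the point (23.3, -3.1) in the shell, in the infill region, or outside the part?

shell

At z = 4.05 mm: the 25×26.5 cube contributes its full rectangle; the cube at (0, 16) is not intersected at this z (z outside [4.5, 24.5]); the cube at (13, -3.5) (footprint 14×28) is included at this height; Merging all regions: the regions partially overlap (shared area 294.00 mm²), so overlapping operands fuse into one piece — 1 connected region; the cylinder at (-3.5, 7) does not reach this height (z outside [5.5, 21]); Subtracting the remaining from the first: none of the subtracted shapes is present at this height, so that combined region is unchanged — 1 connected region. Overall, the cross-section is a single solid region. The nearest boundary edge runs (27.00, -3.50)→(13.00, -3.50); distance from the point to it = 0.40 mm. The point is inside the cross-section, 0.40 mm from the nearest boundary — within the 1 mm shell band (4 × 0.25).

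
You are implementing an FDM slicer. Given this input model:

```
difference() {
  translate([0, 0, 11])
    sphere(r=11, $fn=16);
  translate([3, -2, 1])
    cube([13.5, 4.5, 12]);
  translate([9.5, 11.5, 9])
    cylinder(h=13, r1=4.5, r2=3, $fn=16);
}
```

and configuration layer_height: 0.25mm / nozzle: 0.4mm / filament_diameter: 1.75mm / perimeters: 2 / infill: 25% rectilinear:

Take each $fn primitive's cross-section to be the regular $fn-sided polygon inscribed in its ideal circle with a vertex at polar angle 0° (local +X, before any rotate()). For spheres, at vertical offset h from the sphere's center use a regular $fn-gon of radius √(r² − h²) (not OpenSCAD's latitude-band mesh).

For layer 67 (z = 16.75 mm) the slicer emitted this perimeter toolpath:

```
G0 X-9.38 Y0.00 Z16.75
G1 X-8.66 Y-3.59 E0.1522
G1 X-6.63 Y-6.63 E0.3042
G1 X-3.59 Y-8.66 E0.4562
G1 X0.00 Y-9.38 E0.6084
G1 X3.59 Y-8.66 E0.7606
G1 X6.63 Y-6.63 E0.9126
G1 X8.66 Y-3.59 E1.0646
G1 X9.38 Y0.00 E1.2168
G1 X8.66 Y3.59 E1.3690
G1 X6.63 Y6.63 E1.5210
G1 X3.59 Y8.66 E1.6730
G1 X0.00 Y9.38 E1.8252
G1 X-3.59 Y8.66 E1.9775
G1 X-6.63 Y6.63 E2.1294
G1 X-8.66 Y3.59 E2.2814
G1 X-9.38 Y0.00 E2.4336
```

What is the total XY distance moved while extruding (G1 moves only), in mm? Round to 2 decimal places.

58.54 mm

Sum the Euclidean lengths of each G1 segment: total = 58.54 mm.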